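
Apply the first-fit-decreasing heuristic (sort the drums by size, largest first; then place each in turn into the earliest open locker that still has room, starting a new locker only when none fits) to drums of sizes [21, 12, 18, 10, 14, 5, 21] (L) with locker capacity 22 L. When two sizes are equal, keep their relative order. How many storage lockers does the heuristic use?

Sorted descending: 21, 21, 18, 14, 12, 10, 5.
  21 → locker 1 (new)  [load 21/22]
  21 → locker 2 (new)  [load 21/22]
  18 → locker 3 (new)  [load 18/22]
  14 → locker 4 (new)  [load 14/22]
  12 → locker 5 (new)  [load 12/22]
  10 → locker 5  [load 22/22]
  5 → locker 4  [load 19/22]
5 storage lockers opened.

5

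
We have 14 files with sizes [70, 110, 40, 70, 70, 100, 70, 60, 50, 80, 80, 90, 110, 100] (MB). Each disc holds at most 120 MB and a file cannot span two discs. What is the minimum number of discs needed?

Total = 110 + 110 + 100 + 100 + 90 + 80 + 80 + 70 + 70 + 70 + 70 + 60 + 50 + 40 = 1100 MB.
Lower bound: ⌈1100/120⌉ = 10 discs.
Also, 11 files each exceed 60 MB, and no two of those can share a disc, so at least 11 discs are needed.
A packing using 12 discs:
  disc 1: 110 = 110
  disc 2: 110 = 110
  disc 3: 100 = 100
  disc 4: 100 = 100
  disc 5: 90 = 90
  disc 6: 80 + 40 = 120
  disc 7: 80 = 80
  disc 8: 70 + 50 = 120
  disc 9: 70 = 70
  disc 10: 70 = 70
  disc 11: 70 = 70
  disc 12: 60 = 60
No arrangement into 11 discs stays within capacity, so 12 is optimal.

12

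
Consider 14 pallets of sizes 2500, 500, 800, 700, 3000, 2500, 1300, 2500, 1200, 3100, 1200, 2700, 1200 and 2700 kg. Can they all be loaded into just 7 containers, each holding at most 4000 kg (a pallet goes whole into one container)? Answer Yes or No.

A valid assignment using 7 containers:
  container 1: 3100 + 800 = 3900
  container 2: 3000 + 700 = 3700
  container 3: 2700 + 1300 = 4000
  container 4: 2700 + 1200 = 3900
  container 5: 2500 + 1200 = 3700
  container 6: 2500 + 1200 = 3700
  container 7: 2500 + 500 = 3000
Every load is within 4000 kg, so 7 containers suffice.

Yes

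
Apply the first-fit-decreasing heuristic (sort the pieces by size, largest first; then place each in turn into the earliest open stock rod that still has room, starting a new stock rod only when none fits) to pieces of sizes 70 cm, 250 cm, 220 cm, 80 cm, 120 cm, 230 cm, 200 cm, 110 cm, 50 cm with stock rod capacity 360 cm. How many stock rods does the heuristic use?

4

Sorted descending: 250, 230, 220, 200, 120, 110, 80, 70, 50.
  250 → stock rod 1 (new)  [load 250/360]
  230 → stock rod 2 (new)  [load 230/360]
  220 → stock rod 3 (new)  [load 220/360]
  200 → stock rod 4 (new)  [load 200/360]
  120 → stock rod 2  [load 350/360]
  110 → stock rod 1  [load 360/360]
  80 → stock rod 3  [load 300/360]
  70 → stock rod 4  [load 270/360]
  50 → stock rod 3  [load 350/360]
4 stock rods opened.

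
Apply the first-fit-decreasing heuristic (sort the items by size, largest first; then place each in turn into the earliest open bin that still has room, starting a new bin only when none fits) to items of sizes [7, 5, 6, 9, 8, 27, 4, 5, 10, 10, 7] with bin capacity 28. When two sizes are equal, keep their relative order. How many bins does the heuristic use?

4

Sorted descending: 27, 10, 10, 9, 8, 7, 7, 6, 5, 5, 4.
  27 → bin 1 (new)  [load 27/28]
  10 → bin 2 (new)  [load 10/28]
  10 → bin 2  [load 20/28]
  9 → bin 3 (new)  [load 9/28]
  8 → bin 2  [load 28/28]
  7 → bin 3  [load 16/28]
  7 → bin 3  [load 23/28]
  6 → bin 4 (new)  [load 6/28]
  5 → bin 3  [load 28/28]
  5 → bin 4  [load 11/28]
  4 → bin 4  [load 15/28]
4 bins opened.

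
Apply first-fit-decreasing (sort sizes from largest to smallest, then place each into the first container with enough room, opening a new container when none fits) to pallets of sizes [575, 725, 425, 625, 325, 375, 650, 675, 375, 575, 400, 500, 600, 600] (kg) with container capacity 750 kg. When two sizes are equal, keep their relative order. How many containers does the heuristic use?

Sorted descending: 725, 675, 650, 625, 600, 600, 575, 575, 500, 425, 400, 375, 375, 325.
  725 → container 1 (new)  [load 725/750]
  675 → container 2 (new)  [load 675/750]
  650 → container 3 (new)  [load 650/750]
  625 → container 4 (new)  [load 625/750]
  600 → container 5 (new)  [load 600/750]
  600 → container 6 (new)  [load 600/750]
  575 → container 7 (new)  [load 575/750]
  575 → container 8 (new)  [load 575/750]
  500 → container 9 (new)  [load 500/750]
  425 → container 10 (new)  [load 425/750]
  400 → container 11 (new)  [load 400/750]
  375 → container 12 (new)  [load 375/750]
  375 → container 12  [load 750/750]
  325 → container 10  [load 750/750]
12 containers opened.

12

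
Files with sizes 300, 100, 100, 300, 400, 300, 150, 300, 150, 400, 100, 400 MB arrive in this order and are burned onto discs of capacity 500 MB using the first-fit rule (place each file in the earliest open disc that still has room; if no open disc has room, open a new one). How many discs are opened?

7

  300 → disc 1 (new)  [load 300/500]
  100 → disc 1  [load 400/500]
  100 → disc 1  [load 500/500]
  300 → disc 2 (new)  [load 300/500]
  400 → disc 3 (new)  [load 400/500]
  300 → disc 4 (new)  [load 300/500]
  150 → disc 2  [load 450/500]
  300 → disc 5 (new)  [load 300/500]
  150 → disc 4  [load 450/500]
  400 → disc 6 (new)  [load 400/500]
  100 → disc 3  [load 500/500]
  400 → disc 7 (new)  [load 400/500]
7 discs opened.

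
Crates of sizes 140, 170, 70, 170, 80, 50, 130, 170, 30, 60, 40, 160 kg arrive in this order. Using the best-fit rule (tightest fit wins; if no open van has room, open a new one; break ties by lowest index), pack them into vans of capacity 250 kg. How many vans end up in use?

6

  140 → van 1 (new)  [load 140/250]
  170 → van 2 (new)  [load 170/250]
  70 → van 2  [load 240/250]
  170 → van 3 (new)  [load 170/250]
  80 → van 3  [load 250/250]
  50 → van 1  [load 190/250]
  130 → van 4 (new)  [load 130/250]
  170 → van 5 (new)  [load 170/250]
  30 → van 1  [load 220/250]
  60 → van 5  [load 230/250]
  40 → van 4  [load 170/250]
  160 → van 6 (new)  [load 160/250]
6 vans opened.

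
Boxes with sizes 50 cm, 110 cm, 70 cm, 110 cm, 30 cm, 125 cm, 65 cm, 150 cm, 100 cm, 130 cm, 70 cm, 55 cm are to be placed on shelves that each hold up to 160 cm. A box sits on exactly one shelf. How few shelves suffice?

8

Total = 150 + 130 + 125 + 110 + 110 + 100 + 70 + 70 + 65 + 55 + 50 + 30 = 1065 cm.
Lower bound: ⌈1065/160⌉ = 7 shelves.
A packing using 8 shelves:
  shelf 1: 150 = 150
  shelf 2: 130 + 30 = 160
  shelf 3: 125 = 125
  shelf 4: 110 + 50 = 160
  shelf 5: 110 = 110
  shelf 6: 100 + 55 = 155
  shelf 7: 70 + 70 = 140
  shelf 8: 65 = 65
No arrangement into 7 shelves stays within capacity, so 8 is optimal.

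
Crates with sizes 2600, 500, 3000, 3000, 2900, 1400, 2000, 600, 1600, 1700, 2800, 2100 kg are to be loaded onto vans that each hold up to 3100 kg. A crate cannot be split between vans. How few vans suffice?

9

Total = 3000 + 3000 + 2900 + 2800 + 2600 + 2100 + 2000 + 1700 + 1600 + 1400 + 600 + 500 = 24200 kg.
Lower bound: ⌈24200/3100⌉ = 8 vans.
Also, 9 crates each exceed 1550 kg, and no two of those can share a van, so at least 9 vans are needed.
A packing using 9 vans:
  van 1: 3000 = 3000
  van 2: 3000 = 3000
  van 3: 2900 = 2900
  van 4: 2800 = 2800
  van 5: 2600 + 500 = 3100
  van 6: 2100 + 600 = 2700
  van 7: 2000 = 2000
  van 8: 1700 + 1400 = 3100
  van 9: 1600 = 1600
This matches the lower bound, so 9 is optimal.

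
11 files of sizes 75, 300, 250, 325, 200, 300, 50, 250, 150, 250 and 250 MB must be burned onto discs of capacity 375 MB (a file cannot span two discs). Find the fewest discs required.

8

Total = 325 + 300 + 300 + 250 + 250 + 250 + 250 + 200 + 150 + 75 + 50 = 2400 MB.
Lower bound: ⌈2400/375⌉ = 7 discs.
Also, 8 files each exceed 375/2 MB, and no two of those can share a disc, so at least 8 discs are needed.
A packing using 8 discs:
  disc 1: 325 + 50 = 375
  disc 2: 300 + 75 = 375
  disc 3: 300 = 300
  disc 4: 250 = 250
  disc 5: 250 = 250
  disc 6: 250 = 250
  disc 7: 250 = 250
  disc 8: 200 + 150 = 350
This matches the lower bound, so 8 is optimal.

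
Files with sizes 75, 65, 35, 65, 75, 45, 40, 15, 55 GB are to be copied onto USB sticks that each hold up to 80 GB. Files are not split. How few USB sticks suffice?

Total = 75 + 75 + 65 + 65 + 55 + 45 + 40 + 35 + 15 = 470 GB.
Lower bound: ⌈470/80⌉ = 6 USB sticks.
A packing using 7 USB sticks:
  USB stick 1: 75 = 75
  USB stick 2: 75 = 75
  USB stick 3: 65 + 15 = 80
  USB stick 4: 65 = 65
  USB stick 5: 55 = 55
  USB stick 6: 45 + 35 = 80
  USB stick 7: 40 = 40
No arrangement into 6 USB sticks stays within capacity, so 7 is optimal.

7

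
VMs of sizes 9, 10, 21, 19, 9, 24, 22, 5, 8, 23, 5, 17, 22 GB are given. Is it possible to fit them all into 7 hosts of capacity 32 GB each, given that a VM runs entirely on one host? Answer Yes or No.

Yes

A valid assignment using 7 hosts:
  host 1: 24 + 8 = 32
  host 2: 23 + 9 = 32
  host 3: 22 + 10 = 32
  host 4: 22 + 9 = 31
  host 5: 21 + 5 + 5 = 31
  host 6: 19 = 19
  host 7: 17 = 17
Every load is within 32 GB, so 7 hosts suffice.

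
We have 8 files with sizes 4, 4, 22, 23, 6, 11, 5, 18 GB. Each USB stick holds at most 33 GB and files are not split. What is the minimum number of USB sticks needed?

Total = 23 + 22 + 18 + 11 + 6 + 5 + 4 + 4 = 93 GB.
Lower bound: ⌈93/33⌉ = 3 USB sticks.
A packing using 3 USB sticks:
  USB stick 1: 23 + 6 + 4 = 33
  USB stick 2: 22 + 11 = 33
  USB stick 3: 18 + 5 + 4 = 27
This matches the lower bound, so 3 is optimal.

3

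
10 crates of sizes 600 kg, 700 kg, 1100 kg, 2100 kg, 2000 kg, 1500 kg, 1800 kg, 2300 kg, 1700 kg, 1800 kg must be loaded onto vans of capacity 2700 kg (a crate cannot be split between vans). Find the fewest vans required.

7

Total = 2300 + 2100 + 2000 + 1800 + 1800 + 1700 + 1500 + 1100 + 700 + 600 = 15600 kg.
Lower bound: ⌈15600/2700⌉ = 6 vans.
Also, 7 crates each exceed 1350 kg, and no two of those can share a van, so at least 7 vans are needed.
A packing using 7 vans:
  van 1: 2300 = 2300
  van 2: 2100 + 600 = 2700
  van 3: 2000 + 700 = 2700
  van 4: 1800 = 1800
  van 5: 1800 = 1800
  van 6: 1700 = 1700
  van 7: 1500 + 1100 = 2600
This matches the lower bound, so 7 is optimal.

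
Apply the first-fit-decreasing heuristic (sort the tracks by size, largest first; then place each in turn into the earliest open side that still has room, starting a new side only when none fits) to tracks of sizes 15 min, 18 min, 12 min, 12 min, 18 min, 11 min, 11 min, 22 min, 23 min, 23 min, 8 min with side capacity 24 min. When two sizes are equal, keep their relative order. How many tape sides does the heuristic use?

8

Sorted descending: 23, 23, 22, 18, 18, 15, 12, 12, 11, 11, 8.
  23 → side 1 (new)  [load 23/24]
  23 → side 2 (new)  [load 23/24]
  22 → side 3 (new)  [load 22/24]
  18 → side 4 (new)  [load 18/24]
  18 → side 5 (new)  [load 18/24]
  15 → side 6 (new)  [load 15/24]
  12 → side 7 (new)  [load 12/24]
  12 → side 7  [load 24/24]
  11 → side 8 (new)  [load 11/24]
  11 → side 8  [load 22/24]
  8 → side 6  [load 23/24]
8 tape sides opened.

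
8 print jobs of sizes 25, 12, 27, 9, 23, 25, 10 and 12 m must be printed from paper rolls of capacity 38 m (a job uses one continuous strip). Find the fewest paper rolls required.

Total = 27 + 25 + 25 + 23 + 12 + 12 + 10 + 9 = 143 m.
Lower bound: ⌈143/38⌉ = 4 paper rolls.
A packing using 4 paper rolls:
  roll 1: 27 + 10 = 37
  roll 2: 25 + 12 = 37
  roll 3: 25 + 12 = 37
  roll 4: 23 + 9 = 32
This matches the lower bound, so 4 is optimal.

4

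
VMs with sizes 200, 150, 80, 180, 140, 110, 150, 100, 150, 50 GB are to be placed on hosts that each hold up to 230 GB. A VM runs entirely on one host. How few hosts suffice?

7

Total = 200 + 180 + 150 + 150 + 150 + 140 + 110 + 100 + 80 + 50 = 1310 GB.
Lower bound: ⌈1310/230⌉ = 6 hosts.
A packing using 7 hosts:
  host 1: 200 = 200
  host 2: 180 + 50 = 230
  host 3: 150 + 80 = 230
  host 4: 150 = 150
  host 5: 150 = 150
  host 6: 140 = 140
  host 7: 110 + 100 = 210
No arrangement into 6 hosts stays within capacity, so 7 is optimal.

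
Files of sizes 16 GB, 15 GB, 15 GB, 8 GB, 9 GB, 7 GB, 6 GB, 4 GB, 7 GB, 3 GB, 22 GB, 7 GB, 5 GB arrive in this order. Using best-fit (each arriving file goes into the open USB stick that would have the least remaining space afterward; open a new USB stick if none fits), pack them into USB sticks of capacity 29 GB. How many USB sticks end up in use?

5

  16 → USB stick 1 (new)  [load 16/29]
  15 → USB stick 2 (new)  [load 15/29]
  15 → USB stick 3 (new)  [load 15/29]
  8 → USB stick 1  [load 24/29]
  9 → USB stick 2  [load 24/29]
  7 → USB stick 3  [load 22/29]
  6 → USB stick 3  [load 28/29]
  4 → USB stick 1  [load 28/29]
  7 → USB stick 4 (new)  [load 7/29]
  3 → USB stick 2  [load 27/29]
  22 → USB stick 4  [load 29/29]
  7 → USB stick 5 (new)  [load 7/29]
  5 → USB stick 5  [load 12/29]
5 USB sticks opened.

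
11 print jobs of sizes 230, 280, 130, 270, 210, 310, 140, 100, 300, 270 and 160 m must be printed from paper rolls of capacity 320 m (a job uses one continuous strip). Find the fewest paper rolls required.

Total = 310 + 300 + 280 + 270 + 270 + 230 + 210 + 160 + 140 + 130 + 100 = 2400 m.
Lower bound: ⌈2400/320⌉ = 8 paper rolls.
A packing using 9 paper rolls:
  roll 1: 310 = 310
  roll 2: 300 = 300
  roll 3: 280 = 280
  roll 4: 270 = 270
  roll 5: 270 = 270
  roll 6: 230 = 230
  roll 7: 210 + 100 = 310
  roll 8: 160 + 140 = 300
  roll 9: 130 = 130
No arrangement into 8 paper rolls stays within capacity, so 9 is optimal.

9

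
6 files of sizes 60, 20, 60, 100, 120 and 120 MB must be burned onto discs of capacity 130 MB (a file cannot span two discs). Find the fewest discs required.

4

Total = 120 + 120 + 100 + 60 + 60 + 20 = 480 MB.
Lower bound: ⌈480/130⌉ = 4 discs.
A packing using 4 discs:
  disc 1: 120 = 120
  disc 2: 120 = 120
  disc 3: 100 + 20 = 120
  disc 4: 60 + 60 = 120
This matches the lower bound, so 4 is optimal.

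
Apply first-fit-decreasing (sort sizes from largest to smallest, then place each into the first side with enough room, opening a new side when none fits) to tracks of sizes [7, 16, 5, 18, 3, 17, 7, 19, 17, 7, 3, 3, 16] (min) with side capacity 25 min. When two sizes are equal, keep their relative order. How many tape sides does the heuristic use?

6

Sorted descending: 19, 18, 17, 17, 16, 16, 7, 7, 7, 5, 3, 3, 3.
  19 → side 1 (new)  [load 19/25]
  18 → side 2 (new)  [load 18/25]
  17 → side 3 (new)  [load 17/25]
  17 → side 4 (new)  [load 17/25]
  16 → side 5 (new)  [load 16/25]
  16 → side 6 (new)  [load 16/25]
  7 → side 2  [load 25/25]
  7 → side 3  [load 24/25]
  7 → side 4  [load 24/25]
  5 → side 1  [load 24/25]
  3 → side 5  [load 19/25]
  3 → side 5  [load 22/25]
  3 → side 5  [load 25/25]
6 tape sides opened.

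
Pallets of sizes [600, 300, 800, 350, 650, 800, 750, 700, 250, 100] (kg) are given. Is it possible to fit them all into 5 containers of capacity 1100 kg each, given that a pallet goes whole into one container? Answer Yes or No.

Total = 5300 kg; ⌈5300/1100⌉ = 5.
6 pallets each exceed half the capacity and cannot share a container, forcing at least 6 containers.
At least 6 containers are required, but only 5 are allowed.

No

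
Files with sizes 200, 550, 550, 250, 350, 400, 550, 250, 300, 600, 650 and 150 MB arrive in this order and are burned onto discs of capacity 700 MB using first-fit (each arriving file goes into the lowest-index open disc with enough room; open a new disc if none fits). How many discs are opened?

  200 → disc 1 (new)  [load 200/700]
  550 → disc 2 (new)  [load 550/700]
  550 → disc 3 (new)  [load 550/700]
  250 → disc 1  [load 450/700]
  350 → disc 4 (new)  [load 350/700]
  400 → disc 5 (new)  [load 400/700]
  550 → disc 6 (new)  [load 550/700]
  250 → disc 1  [load 700/700]
  300 → disc 4  [load 650/700]
  600 → disc 7 (new)  [load 600/700]
  650 → disc 8 (new)  [load 650/700]
  150 → disc 2  [load 700/700]
8 discs opened.

8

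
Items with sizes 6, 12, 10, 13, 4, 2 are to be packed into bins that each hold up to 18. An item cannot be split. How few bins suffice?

Total = 13 + 12 + 10 + 6 + 4 + 2 = 47.
Lower bound: ⌈47/18⌉ = 3 bins.
A packing using 3 bins:
  bin 1: 13 + 4 = 17
  bin 2: 12 + 6 = 18
  bin 3: 10 + 2 = 12
This matches the lower bound, so 3 is optimal.

3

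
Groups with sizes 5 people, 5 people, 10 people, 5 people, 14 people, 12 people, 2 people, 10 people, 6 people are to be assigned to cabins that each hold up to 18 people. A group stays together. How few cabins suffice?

Total = 14 + 12 + 10 + 10 + 6 + 5 + 5 + 5 + 2 = 69 people.
Lower bound: ⌈69/18⌉ = 4 cabins.
A packing using 5 cabins:
  cabin 1: 14 + 2 = 16
  cabin 2: 12 + 6 = 18
  cabin 3: 10 + 5 = 15
  cabin 4: 10 + 5 = 15
  cabin 5: 5 = 5
No arrangement into 4 cabins stays within capacity, so 5 is optimal.

5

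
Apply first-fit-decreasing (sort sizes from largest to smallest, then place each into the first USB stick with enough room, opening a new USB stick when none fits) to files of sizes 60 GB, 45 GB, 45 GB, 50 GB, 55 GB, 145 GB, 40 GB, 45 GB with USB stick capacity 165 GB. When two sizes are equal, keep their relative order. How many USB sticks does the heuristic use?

Sorted descending: 145, 60, 55, 50, 45, 45, 45, 40.
  145 → USB stick 1 (new)  [load 145/165]
  60 → USB stick 2 (new)  [load 60/165]
  55 → USB stick 2  [load 115/165]
  50 → USB stick 2  [load 165/165]
  45 → USB stick 3 (new)  [load 45/165]
  45 → USB stick 3  [load 90/165]
  45 → USB stick 3  [load 135/165]
  40 → USB stick 4 (new)  [load 40/165]
4 USB sticks opened.

4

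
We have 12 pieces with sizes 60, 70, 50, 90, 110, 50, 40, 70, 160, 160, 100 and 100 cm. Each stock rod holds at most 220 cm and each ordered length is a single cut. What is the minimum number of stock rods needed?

5

Total = 160 + 160 + 110 + 100 + 100 + 90 + 70 + 70 + 60 + 50 + 50 + 40 = 1060 cm.
Lower bound: ⌈1060/220⌉ = 5 stock rods.
A packing using 5 stock rods:
  stock rod 1: 160 + 60 = 220
  stock rod 2: 160 + 50 = 210
  stock rod 3: 110 + 100 = 210
  stock rod 4: 100 + 70 + 50 = 220
  stock rod 5: 90 + 70 + 40 = 200
This matches the lower bound, so 5 is optimal.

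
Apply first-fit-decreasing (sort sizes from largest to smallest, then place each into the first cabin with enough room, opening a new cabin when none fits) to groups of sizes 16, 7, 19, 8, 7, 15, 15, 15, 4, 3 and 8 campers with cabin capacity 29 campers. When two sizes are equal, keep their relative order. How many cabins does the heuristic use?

5

Sorted descending: 19, 16, 15, 15, 15, 8, 8, 7, 7, 4, 3.
  19 → cabin 1 (new)  [load 19/29]
  16 → cabin 2 (new)  [load 16/29]
  15 → cabin 3 (new)  [load 15/29]
  15 → cabin 4 (new)  [load 15/29]
  15 → cabin 5 (new)  [load 15/29]
  8 → cabin 1  [load 27/29]
  8 → cabin 2  [load 24/29]
  7 → cabin 3  [load 22/29]
  7 → cabin 3  [load 29/29]
  4 → cabin 2  [load 28/29]
  3 → cabin 4  [load 18/29]
5 cabins opened.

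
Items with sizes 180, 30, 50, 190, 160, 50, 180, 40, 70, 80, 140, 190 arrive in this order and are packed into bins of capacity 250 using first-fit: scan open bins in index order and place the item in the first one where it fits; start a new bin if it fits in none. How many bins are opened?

6

  180 → bin 1 (new)  [load 180/250]
  30 → bin 1  [load 210/250]
  50 → bin 2 (new)  [load 50/250]
  190 → bin 2  [load 240/250]
  160 → bin 3 (new)  [load 160/250]
  50 → bin 3  [load 210/250]
  180 → bin 4 (new)  [load 180/250]
  40 → bin 1  [load 250/250]
  70 → bin 4  [load 250/250]
  80 → bin 5 (new)  [load 80/250]
  140 → bin 5  [load 220/250]
  190 → bin 6 (new)  [load 190/250]
6 bins opened.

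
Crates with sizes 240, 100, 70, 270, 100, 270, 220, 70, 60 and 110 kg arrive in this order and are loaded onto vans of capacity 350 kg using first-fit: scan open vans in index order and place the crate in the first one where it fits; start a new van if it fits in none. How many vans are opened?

  240 → van 1 (new)  [load 240/350]
  100 → van 1  [load 340/350]
  70 → van 2 (new)  [load 70/350]
  270 → van 2  [load 340/350]
  100 → van 3 (new)  [load 100/350]
  270 → van 4 (new)  [load 270/350]
  220 → van 3  [load 320/350]
  70 → van 4  [load 340/350]
  60 → van 5 (new)  [load 60/350]
  110 → van 5  [load 170/350]
5 vans opened.

5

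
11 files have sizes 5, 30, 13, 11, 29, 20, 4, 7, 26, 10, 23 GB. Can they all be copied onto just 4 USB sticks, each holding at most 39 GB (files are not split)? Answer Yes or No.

Total = 178 GB; ⌈178/39⌉ = 5.
At least 5 USB sticks are required, but only 4 are allowed.

No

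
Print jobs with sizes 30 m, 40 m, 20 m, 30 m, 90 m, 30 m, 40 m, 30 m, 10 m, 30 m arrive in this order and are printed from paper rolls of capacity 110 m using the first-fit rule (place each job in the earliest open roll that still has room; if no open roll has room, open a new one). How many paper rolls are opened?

  30 → roll 1 (new)  [load 30/110]
  40 → roll 1  [load 70/110]
  20 → roll 1  [load 90/110]
  30 → roll 2 (new)  [load 30/110]
  90 → roll 3 (new)  [load 90/110]
  30 → roll 2  [load 60/110]
  40 → roll 2  [load 100/110]
  30 → roll 4 (new)  [load 30/110]
  10 → roll 1  [load 100/110]
  30 → roll 4  [load 60/110]
4 paper rolls opened.

4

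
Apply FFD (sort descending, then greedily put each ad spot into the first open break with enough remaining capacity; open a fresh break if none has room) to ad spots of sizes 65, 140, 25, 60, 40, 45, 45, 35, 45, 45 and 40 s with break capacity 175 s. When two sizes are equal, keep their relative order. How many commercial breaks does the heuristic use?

4

Sorted descending: 140, 65, 60, 45, 45, 45, 45, 40, 40, 35, 25.
  140 → break 1 (new)  [load 140/175]
  65 → break 2 (new)  [load 65/175]
  60 → break 2  [load 125/175]
  45 → break 2  [load 170/175]
  45 → break 3 (new)  [load 45/175]
  45 → break 3  [load 90/175]
  45 → break 3  [load 135/175]
  40 → break 3  [load 175/175]
  40 → break 4 (new)  [load 40/175]
  35 → break 1  [load 175/175]
  25 → break 4  [load 65/175]
4 commercial breaks opened.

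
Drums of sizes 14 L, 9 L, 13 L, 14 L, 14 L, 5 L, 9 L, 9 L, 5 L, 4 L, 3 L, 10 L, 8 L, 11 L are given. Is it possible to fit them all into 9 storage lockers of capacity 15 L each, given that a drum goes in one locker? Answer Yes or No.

No

Total = 128 L; ⌈128/15⌉ = 9.
10 drums each exceed half the capacity and cannot share a locker, forcing at least 10 storage lockers.
At least 10 storage lockers are required, but only 9 are allowed.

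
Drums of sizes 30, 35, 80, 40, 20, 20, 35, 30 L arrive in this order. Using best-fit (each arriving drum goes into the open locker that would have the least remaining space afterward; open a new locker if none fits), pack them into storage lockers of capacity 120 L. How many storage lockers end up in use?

3

  30 → locker 1 (new)  [load 30/120]
  35 → locker 1  [load 65/120]
  80 → locker 2 (new)  [load 80/120]
  40 → locker 2  [load 120/120]
  20 → locker 1  [load 85/120]
  20 → locker 1  [load 105/120]
  35 → locker 3 (new)  [load 35/120]
  30 → locker 3  [load 65/120]
3 storage lockers opened.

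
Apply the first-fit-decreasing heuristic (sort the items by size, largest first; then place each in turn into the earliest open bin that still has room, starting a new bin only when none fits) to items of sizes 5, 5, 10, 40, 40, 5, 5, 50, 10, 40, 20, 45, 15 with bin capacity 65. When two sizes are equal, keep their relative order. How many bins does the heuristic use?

5

Sorted descending: 50, 45, 40, 40, 40, 20, 15, 10, 10, 5, 5, 5, 5.
  50 → bin 1 (new)  [load 50/65]
  45 → bin 2 (new)  [load 45/65]
  40 → bin 3 (new)  [load 40/65]
  40 → bin 4 (new)  [load 40/65]
  40 → bin 5 (new)  [load 40/65]
  20 → bin 2  [load 65/65]
  15 → bin 1  [load 65/65]
  10 → bin 3  [load 50/65]
  10 → bin 3  [load 60/65]
  5 → bin 3  [load 65/65]
  5 → bin 4  [load 45/65]
  5 → bin 4  [load 50/65]
  5 → bin 4  [load 55/65]
5 bins opened.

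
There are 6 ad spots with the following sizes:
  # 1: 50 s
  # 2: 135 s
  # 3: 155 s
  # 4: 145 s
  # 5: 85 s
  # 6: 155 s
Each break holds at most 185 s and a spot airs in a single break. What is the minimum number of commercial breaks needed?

5

Total = 155 + 155 + 145 + 135 + 85 + 50 = 725 s.
Lower bound: ⌈725/185⌉ = 4 commercial breaks.
A packing using 5 commercial breaks:
  break 1: 155 = 155
  break 2: 155 = 155
  break 3: 145 = 145
  break 4: 135 + 50 = 185
  break 5: 85 = 85
No arrangement into 4 commercial breaks stays within capacity, so 5 is optimal.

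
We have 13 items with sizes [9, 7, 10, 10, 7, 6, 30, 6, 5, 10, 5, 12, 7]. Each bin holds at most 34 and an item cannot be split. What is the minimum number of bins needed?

4

Total = 30 + 12 + 10 + 10 + 10 + 9 + 7 + 7 + 7 + 6 + 6 + 5 + 5 = 124.
Lower bound: ⌈124/34⌉ = 4 bins.
A packing using 4 bins:
  bin 1: 30 = 30
  bin 2: 12 + 10 + 10 = 32
  bin 3: 10 + 9 + 7 + 7 = 33
  bin 4: 7 + 6 + 6 + 5 + 5 = 29
This matches the lower bound, so 4 is optimal.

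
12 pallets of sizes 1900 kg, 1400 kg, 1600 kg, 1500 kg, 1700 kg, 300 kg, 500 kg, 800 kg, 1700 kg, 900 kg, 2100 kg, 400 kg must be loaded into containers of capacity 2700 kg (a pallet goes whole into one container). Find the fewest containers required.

Total = 2100 + 1900 + 1700 + 1700 + 1600 + 1500 + 1400 + 900 + 800 + 500 + 400 + 300 = 14800 kg.
Lower bound: ⌈14800/2700⌉ = 6 containers.
Also, 7 pallets each exceed 1350 kg, and no two of those can share a container, so at least 7 containers are needed.
A packing using 7 containers:
  container 1: 2100 + 500 = 2600
  container 2: 1900 + 800 = 2700
  container 3: 1700 + 900 = 2600
  container 4: 1700 + 400 + 300 = 2400
  container 5: 1600 = 1600
  container 6: 1500 = 1500
  container 7: 1400 = 1400
This matches the lower bound, so 7 is optimal.

7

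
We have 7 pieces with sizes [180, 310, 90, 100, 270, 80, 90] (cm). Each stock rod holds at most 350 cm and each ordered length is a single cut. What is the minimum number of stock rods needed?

4

Total = 310 + 270 + 180 + 100 + 90 + 90 + 80 = 1120 cm.
Lower bound: ⌈1120/350⌉ = 4 stock rods.
A packing using 4 stock rods:
  stock rod 1: 310 = 310
  stock rod 2: 270 + 80 = 350
  stock rod 3: 180 + 100 = 280
  stock rod 4: 90 + 90 = 180
This matches the lower bound, so 4 is optimal.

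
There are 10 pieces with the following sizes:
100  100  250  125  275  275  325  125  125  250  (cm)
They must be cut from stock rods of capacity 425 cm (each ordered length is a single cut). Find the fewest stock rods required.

5

Total = 325 + 275 + 275 + 250 + 250 + 125 + 125 + 125 + 100 + 100 = 1950 cm.
Lower bound: ⌈1950/425⌉ = 5 stock rods.
A packing using 5 stock rods:
  stock rod 1: 325 + 100 = 425
  stock rod 2: 275 + 125 = 400
  stock rod 3: 275 + 125 = 400
  stock rod 4: 250 + 125 = 375
  stock rod 5: 250 + 100 = 350
This matches the lower bound, so 5 is optimal.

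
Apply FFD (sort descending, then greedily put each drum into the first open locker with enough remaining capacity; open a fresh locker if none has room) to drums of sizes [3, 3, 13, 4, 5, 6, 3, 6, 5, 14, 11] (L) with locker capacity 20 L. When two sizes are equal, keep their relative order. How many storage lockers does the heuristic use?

Sorted descending: 14, 13, 11, 6, 6, 5, 5, 4, 3, 3, 3.
  14 → locker 1 (new)  [load 14/20]
  13 → locker 2 (new)  [load 13/20]
  11 → locker 3 (new)  [load 11/20]
  6 → locker 1  [load 20/20]
  6 → locker 2  [load 19/20]
  5 → locker 3  [load 16/20]
  5 → locker 4 (new)  [load 5/20]
  4 → locker 3  [load 20/20]
  3 → locker 4  [load 8/20]
  3 → locker 4  [load 11/20]
  3 → locker 4  [load 14/20]
4 storage lockers opened.

4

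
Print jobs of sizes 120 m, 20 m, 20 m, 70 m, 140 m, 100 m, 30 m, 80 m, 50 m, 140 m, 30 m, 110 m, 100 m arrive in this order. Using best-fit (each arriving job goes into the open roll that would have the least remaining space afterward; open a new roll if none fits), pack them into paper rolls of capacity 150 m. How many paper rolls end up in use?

8

  120 → roll 1 (new)  [load 120/150]
  20 → roll 1  [load 140/150]
  20 → roll 2 (new)  [load 20/150]
  70 → roll 2  [load 90/150]
  140 → roll 3 (new)  [load 140/150]
  100 → roll 4 (new)  [load 100/150]
  30 → roll 4  [load 130/150]
  80 → roll 5 (new)  [load 80/150]
  50 → roll 2  [load 140/150]
  140 → roll 6 (new)  [load 140/150]
  30 → roll 5  [load 110/150]
  110 → roll 7 (new)  [load 110/150]
  100 → roll 8 (new)  [load 100/150]
8 paper rolls opened.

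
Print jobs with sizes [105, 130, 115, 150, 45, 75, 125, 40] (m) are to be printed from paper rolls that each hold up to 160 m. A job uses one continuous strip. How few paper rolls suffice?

6

Total = 150 + 130 + 125 + 115 + 105 + 75 + 45 + 40 = 785 m.
Lower bound: ⌈785/160⌉ = 5 paper rolls.
A packing using 6 paper rolls:
  roll 1: 150 = 150
  roll 2: 130 = 130
  roll 3: 125 = 125
  roll 4: 115 + 45 = 160
  roll 5: 105 + 40 = 145
  roll 6: 75 = 75
No arrangement into 5 paper rolls stays within capacity, so 6 is optimal.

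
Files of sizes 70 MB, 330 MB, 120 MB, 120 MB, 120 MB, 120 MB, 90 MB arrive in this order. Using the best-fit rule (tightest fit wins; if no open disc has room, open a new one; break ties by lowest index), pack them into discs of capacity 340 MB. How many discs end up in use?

3

  70 → disc 1 (new)  [load 70/340]
  330 → disc 2 (new)  [load 330/340]
  120 → disc 1  [load 190/340]
  120 → disc 1  [load 310/340]
  120 → disc 3 (new)  [load 120/340]
  120 → disc 3  [load 240/340]
  90 → disc 3  [load 330/340]
3 discs opened.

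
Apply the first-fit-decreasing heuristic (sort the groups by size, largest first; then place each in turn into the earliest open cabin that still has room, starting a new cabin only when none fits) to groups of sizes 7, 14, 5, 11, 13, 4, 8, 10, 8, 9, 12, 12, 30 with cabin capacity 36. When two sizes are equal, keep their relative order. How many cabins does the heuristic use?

Sorted descending: 30, 14, 13, 12, 12, 11, 10, 9, 8, 8, 7, 5, 4.
  30 → cabin 1 (new)  [load 30/36]
  14 → cabin 2 (new)  [load 14/36]
  13 → cabin 2  [load 27/36]
  12 → cabin 3 (new)  [load 12/36]
  12 → cabin 3  [load 24/36]
  11 → cabin 3  [load 35/36]
  10 → cabin 4 (new)  [load 10/36]
  9 → cabin 2  [load 36/36]
  8 → cabin 4  [load 18/36]
  8 → cabin 4  [load 26/36]
  7 → cabin 4  [load 33/36]
  5 → cabin 1  [load 35/36]
  4 → cabin 5 (new)  [load 4/36]
5 cabins opened.

5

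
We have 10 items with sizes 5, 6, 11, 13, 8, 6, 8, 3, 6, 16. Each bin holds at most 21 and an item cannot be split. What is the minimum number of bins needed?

Total = 16 + 13 + 11 + 8 + 8 + 6 + 6 + 6 + 5 + 3 = 82.
Lower bound: ⌈82/21⌉ = 4 bins.
A packing using 4 bins:
  bin 1: 16 + 5 = 21
  bin 2: 13 + 8 = 21
  bin 3: 11 + 8 = 19
  bin 4: 6 + 6 + 6 + 3 = 21
This matches the lower bound, so 4 is optimal.

4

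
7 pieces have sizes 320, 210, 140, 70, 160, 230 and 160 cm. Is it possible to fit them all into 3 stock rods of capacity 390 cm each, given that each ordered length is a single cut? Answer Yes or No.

Total = 1290 cm; ⌈1290/390⌉ = 4.
At least 4 stock rods are required, but only 3 are allowed.

No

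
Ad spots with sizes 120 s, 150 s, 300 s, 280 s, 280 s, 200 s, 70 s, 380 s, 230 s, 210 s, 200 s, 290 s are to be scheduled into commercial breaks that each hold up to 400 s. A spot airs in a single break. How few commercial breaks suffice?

8

Total = 380 + 300 + 290 + 280 + 280 + 230 + 210 + 200 + 200 + 150 + 120 + 70 = 2710 s.
Lower bound: ⌈2710/400⌉ = 7 commercial breaks.
A packing using 8 commercial breaks:
  break 1: 380 = 380
  break 2: 300 + 70 = 370
  break 3: 290 = 290
  break 4: 280 + 120 = 400
  break 5: 280 = 280
  break 6: 230 + 150 = 380
  break 7: 210 = 210
  break 8: 200 + 200 = 400
No arrangement into 7 commercial breaks stays within capacity, so 8 is optimal.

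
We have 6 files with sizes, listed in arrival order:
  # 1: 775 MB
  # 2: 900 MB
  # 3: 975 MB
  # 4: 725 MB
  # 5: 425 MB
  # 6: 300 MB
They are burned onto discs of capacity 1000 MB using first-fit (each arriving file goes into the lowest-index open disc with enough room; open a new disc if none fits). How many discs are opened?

5

  775 → disc 1 (new)  [load 775/1000]
  900 → disc 2 (new)  [load 900/1000]
  975 → disc 3 (new)  [load 975/1000]
  725 → disc 4 (new)  [load 725/1000]
  425 → disc 5 (new)  [load 425/1000]
  300 → disc 5  [load 725/1000]
5 discs opened.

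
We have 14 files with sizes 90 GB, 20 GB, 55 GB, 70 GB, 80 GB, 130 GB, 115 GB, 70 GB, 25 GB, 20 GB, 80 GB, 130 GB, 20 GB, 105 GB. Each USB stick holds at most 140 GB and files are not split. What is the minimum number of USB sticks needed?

8

Total = 130 + 130 + 115 + 105 + 90 + 80 + 80 + 70 + 70 + 55 + 25 + 20 + 20 + 20 = 1010 GB.
Lower bound: ⌈1010/140⌉ = 8 USB sticks.
A packing using 8 USB sticks:
  USB stick 1: 130 = 130
  USB stick 2: 130 = 130
  USB stick 3: 115 + 25 = 140
  USB stick 4: 105 + 20 = 125
  USB stick 5: 90 + 20 + 20 = 130
  USB stick 6: 80 + 55 = 135
  USB stick 7: 80 = 80
  USB stick 8: 70 + 70 = 140
This matches the lower bound, so 8 is optimal.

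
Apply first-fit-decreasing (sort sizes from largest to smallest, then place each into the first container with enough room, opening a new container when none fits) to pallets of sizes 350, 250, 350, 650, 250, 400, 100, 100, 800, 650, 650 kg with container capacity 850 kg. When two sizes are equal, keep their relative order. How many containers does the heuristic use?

6

Sorted descending: 800, 650, 650, 650, 400, 350, 350, 250, 250, 100, 100.
  800 → container 1 (new)  [load 800/850]
  650 → container 2 (new)  [load 650/850]
  650 → container 3 (new)  [load 650/850]
  650 → container 4 (new)  [load 650/850]
  400 → container 5 (new)  [load 400/850]
  350 → container 5  [load 750/850]
  350 → container 6 (new)  [load 350/850]
  250 → container 6  [load 600/850]
  250 → container 6  [load 850/850]
  100 → container 2  [load 750/850]
  100 → container 2  [load 850/850]
6 containers opened.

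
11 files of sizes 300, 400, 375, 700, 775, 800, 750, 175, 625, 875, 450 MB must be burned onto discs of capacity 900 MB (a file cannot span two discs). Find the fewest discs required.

Total = 875 + 800 + 775 + 750 + 700 + 625 + 450 + 400 + 375 + 300 + 175 = 6225 MB.
Lower bound: ⌈6225/900⌉ = 7 discs.
A packing using 8 discs:
  disc 1: 875 = 875
  disc 2: 800 = 800
  disc 3: 775 = 775
  disc 4: 750 = 750
  disc 5: 700 + 175 = 875
  disc 6: 625 = 625
  disc 7: 450 + 400 = 850
  disc 8: 375 + 300 = 675
No arrangement into 7 discs stays within capacity, so 8 is optimal.

8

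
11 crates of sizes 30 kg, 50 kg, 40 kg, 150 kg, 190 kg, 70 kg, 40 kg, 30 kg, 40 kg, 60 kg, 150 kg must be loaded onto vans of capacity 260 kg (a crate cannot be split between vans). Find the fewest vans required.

Total = 190 + 150 + 150 + 70 + 60 + 50 + 40 + 40 + 40 + 30 + 30 = 850 kg.
Lower bound: ⌈850/260⌉ = 4 vans.
A packing using 4 vans:
  van 1: 190 + 70 = 260
  van 2: 150 + 60 + 50 = 260
  van 3: 150 + 40 + 40 + 30 = 260
  van 4: 40 + 30 = 70
This matches the lower bound, so 4 is optimal.

4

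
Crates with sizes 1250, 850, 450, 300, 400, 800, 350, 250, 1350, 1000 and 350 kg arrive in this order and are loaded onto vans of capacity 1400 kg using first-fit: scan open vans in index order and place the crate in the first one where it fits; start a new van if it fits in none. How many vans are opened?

6

  1250 → van 1 (new)  [load 1250/1400]
  850 → van 2 (new)  [load 850/1400]
  450 → van 2  [load 1300/1400]
  300 → van 3 (new)  [load 300/1400]
  400 → van 3  [load 700/1400]
  800 → van 4 (new)  [load 800/1400]
  350 → van 3  [load 1050/1400]
  250 → van 3  [load 1300/1400]
  1350 → van 5 (new)  [load 1350/1400]
  1000 → van 6 (new)  [load 1000/1400]
  350 → van 4  [load 1150/1400]
6 vans opened.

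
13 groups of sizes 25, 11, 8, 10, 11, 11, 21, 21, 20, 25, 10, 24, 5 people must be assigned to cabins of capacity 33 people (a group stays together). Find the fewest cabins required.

7

Total = 25 + 25 + 24 + 21 + 21 + 20 + 11 + 11 + 11 + 10 + 10 + 8 + 5 = 202 people.
Lower bound: ⌈202/33⌉ = 7 cabins.
A packing using 7 cabins:
  cabin 1: 25 + 8 = 33
  cabin 2: 25 + 5 = 30
  cabin 3: 24 = 24
  cabin 4: 21 + 11 = 32
  cabin 5: 21 + 11 = 32
  cabin 6: 20 + 11 = 31
  cabin 7: 10 + 10 = 20
This matches the lower bound, so 7 is optimal.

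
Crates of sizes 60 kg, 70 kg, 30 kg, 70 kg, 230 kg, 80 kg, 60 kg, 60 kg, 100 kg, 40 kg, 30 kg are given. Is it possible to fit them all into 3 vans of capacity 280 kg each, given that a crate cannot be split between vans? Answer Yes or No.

A valid assignment using 3 vans:
  van 1: 230 + 40 = 270
  van 2: 100 + 80 + 70 + 30 = 280
  van 3: 70 + 60 + 60 + 60 + 30 = 280
Every load is within 280 kg, so 3 vans suffice.

Yes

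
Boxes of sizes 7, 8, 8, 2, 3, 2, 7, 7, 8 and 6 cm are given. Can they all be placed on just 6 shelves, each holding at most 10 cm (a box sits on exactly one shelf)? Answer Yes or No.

Total = 58 cm; ⌈58/10⌉ = 6.
7 boxes each exceed half the capacity and cannot share a shelf, forcing at least 7 shelves.
At least 7 shelves are required, but only 6 are allowed.

No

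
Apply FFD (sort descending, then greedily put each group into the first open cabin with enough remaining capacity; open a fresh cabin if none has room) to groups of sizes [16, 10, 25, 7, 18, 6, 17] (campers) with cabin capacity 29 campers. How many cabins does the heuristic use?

4

Sorted descending: 25, 18, 17, 16, 10, 7, 6.
  25 → cabin 1 (new)  [load 25/29]
  18 → cabin 2 (new)  [load 18/29]
  17 → cabin 3 (new)  [load 17/29]
  16 → cabin 4 (new)  [load 16/29]
  10 → cabin 2  [load 28/29]
  7 → cabin 3  [load 24/29]
  6 → cabin 4  [load 22/29]
4 cabins opened.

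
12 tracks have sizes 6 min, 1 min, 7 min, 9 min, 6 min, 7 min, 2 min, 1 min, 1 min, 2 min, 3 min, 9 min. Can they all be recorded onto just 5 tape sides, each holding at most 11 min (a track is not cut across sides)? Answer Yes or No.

No

Total = 54 min; ⌈54/11⌉ = 5.
6 tracks each exceed half the capacity and cannot share a side, forcing at least 6 tape sides.
At least 6 tape sides are required, but only 5 are allowed.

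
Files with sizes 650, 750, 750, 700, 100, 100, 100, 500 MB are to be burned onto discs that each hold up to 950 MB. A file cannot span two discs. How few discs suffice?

Total = 750 + 750 + 700 + 650 + 500 + 100 + 100 + 100 = 3650 MB.
Lower bound: ⌈3650/950⌉ = 4 discs.
Also, 5 files each exceed 475 MB, and no two of those can share a disc, so at least 5 discs are needed.
A packing using 5 discs:
  disc 1: 750 + 100 + 100 = 950
  disc 2: 750 + 100 = 850
  disc 3: 700 = 700
  disc 4: 650 = 650
  disc 5: 500 = 500
This matches the lower bound, so 5 is optimal.

5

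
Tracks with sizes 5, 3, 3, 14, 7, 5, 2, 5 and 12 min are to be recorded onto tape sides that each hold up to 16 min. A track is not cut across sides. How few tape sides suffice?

4

Total = 14 + 12 + 7 + 5 + 5 + 5 + 3 + 3 + 2 = 56 min.
Lower bound: ⌈56/16⌉ = 4 tape sides.
A packing using 4 tape sides:
  side 1: 14 + 2 = 16
  side 2: 12 + 3 = 15
  side 3: 7 + 5 + 3 = 15
  side 4: 5 + 5 = 10
This matches the lower bound, so 4 is optimal.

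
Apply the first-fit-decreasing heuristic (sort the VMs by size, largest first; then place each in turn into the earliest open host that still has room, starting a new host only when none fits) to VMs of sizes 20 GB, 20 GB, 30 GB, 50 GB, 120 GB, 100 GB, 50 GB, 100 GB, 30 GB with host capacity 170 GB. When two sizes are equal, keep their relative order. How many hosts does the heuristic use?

4

Sorted descending: 120, 100, 100, 50, 50, 30, 30, 20, 20.
  120 → host 1 (new)  [load 120/170]
  100 → host 2 (new)  [load 100/170]
  100 → host 3 (new)  [load 100/170]
  50 → host 1  [load 170/170]
  50 → host 2  [load 150/170]
  30 → host 3  [load 130/170]
  30 → host 3  [load 160/170]
  20 → host 2  [load 170/170]
  20 → host 4 (new)  [load 20/170]
4 hosts opened.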